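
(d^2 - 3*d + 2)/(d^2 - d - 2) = (d - 1)/(d + 1)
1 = 1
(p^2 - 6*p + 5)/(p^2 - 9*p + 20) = (p - 1)/(p - 4)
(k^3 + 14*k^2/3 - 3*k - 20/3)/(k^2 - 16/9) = 3*(k^2 + 6*k + 5)/(3*k + 4)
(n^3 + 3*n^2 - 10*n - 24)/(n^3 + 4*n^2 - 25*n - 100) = (n^2 - n - 6)/(n^2 - 25)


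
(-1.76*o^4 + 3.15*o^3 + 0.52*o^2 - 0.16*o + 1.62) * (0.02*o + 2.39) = -0.0352*o^5 - 4.1434*o^4 + 7.5389*o^3 + 1.2396*o^2 - 0.35*o + 3.8718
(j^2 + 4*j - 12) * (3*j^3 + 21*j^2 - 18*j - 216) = 3*j^5 + 33*j^4 + 30*j^3 - 540*j^2 - 648*j + 2592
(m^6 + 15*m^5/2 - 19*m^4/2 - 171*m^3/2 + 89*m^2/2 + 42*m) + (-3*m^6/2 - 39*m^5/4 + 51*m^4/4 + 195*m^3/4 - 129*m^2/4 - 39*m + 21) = -m^6/2 - 9*m^5/4 + 13*m^4/4 - 147*m^3/4 + 49*m^2/4 + 3*m + 21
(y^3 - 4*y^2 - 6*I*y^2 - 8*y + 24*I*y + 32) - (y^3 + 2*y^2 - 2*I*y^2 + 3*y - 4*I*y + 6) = -6*y^2 - 4*I*y^2 - 11*y + 28*I*y + 26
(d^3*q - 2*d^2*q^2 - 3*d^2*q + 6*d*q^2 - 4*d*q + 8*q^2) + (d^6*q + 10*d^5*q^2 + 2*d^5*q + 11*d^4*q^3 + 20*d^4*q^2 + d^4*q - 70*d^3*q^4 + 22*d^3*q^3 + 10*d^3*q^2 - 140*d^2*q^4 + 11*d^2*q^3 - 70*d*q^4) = d^6*q + 10*d^5*q^2 + 2*d^5*q + 11*d^4*q^3 + 20*d^4*q^2 + d^4*q - 70*d^3*q^4 + 22*d^3*q^3 + 10*d^3*q^2 + d^3*q - 140*d^2*q^4 + 11*d^2*q^3 - 2*d^2*q^2 - 3*d^2*q - 70*d*q^4 + 6*d*q^2 - 4*d*q + 8*q^2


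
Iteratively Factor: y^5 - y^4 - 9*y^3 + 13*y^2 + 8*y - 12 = (y - 1)*(y^4 - 9*y^2 + 4*y + 12) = (y - 1)*(y + 3)*(y^3 - 3*y^2 + 4) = (y - 2)*(y - 1)*(y + 3)*(y^2 - y - 2) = (y - 2)*(y - 1)*(y + 1)*(y + 3)*(y - 2)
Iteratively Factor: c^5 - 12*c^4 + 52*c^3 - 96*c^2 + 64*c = (c - 4)*(c^4 - 8*c^3 + 20*c^2 - 16*c) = (c - 4)^2*(c^3 - 4*c^2 + 4*c) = (c - 4)^2*(c - 2)*(c^2 - 2*c) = (c - 4)^2*(c - 2)^2*(c)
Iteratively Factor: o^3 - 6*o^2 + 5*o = (o - 1)*(o^2 - 5*o) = o*(o - 1)*(o - 5)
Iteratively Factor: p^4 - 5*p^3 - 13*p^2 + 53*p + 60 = (p + 3)*(p^3 - 8*p^2 + 11*p + 20) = (p - 5)*(p + 3)*(p^2 - 3*p - 4) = (p - 5)*(p - 4)*(p + 3)*(p + 1)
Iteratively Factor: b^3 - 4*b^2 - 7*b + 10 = (b + 2)*(b^2 - 6*b + 5) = (b - 5)*(b + 2)*(b - 1)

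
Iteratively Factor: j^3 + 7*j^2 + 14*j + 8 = (j + 1)*(j^2 + 6*j + 8) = (j + 1)*(j + 4)*(j + 2)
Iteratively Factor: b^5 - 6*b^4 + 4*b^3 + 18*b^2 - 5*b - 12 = (b - 1)*(b^4 - 5*b^3 - b^2 + 17*b + 12) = (b - 1)*(b + 1)*(b^3 - 6*b^2 + 5*b + 12) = (b - 4)*(b - 1)*(b + 1)*(b^2 - 2*b - 3) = (b - 4)*(b - 1)*(b + 1)^2*(b - 3)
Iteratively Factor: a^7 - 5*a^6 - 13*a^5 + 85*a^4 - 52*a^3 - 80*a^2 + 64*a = (a + 4)*(a^6 - 9*a^5 + 23*a^4 - 7*a^3 - 24*a^2 + 16*a) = (a - 1)*(a + 4)*(a^5 - 8*a^4 + 15*a^3 + 8*a^2 - 16*a) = (a - 4)*(a - 1)*(a + 4)*(a^4 - 4*a^3 - a^2 + 4*a) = (a - 4)*(a - 1)^2*(a + 4)*(a^3 - 3*a^2 - 4*a) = (a - 4)^2*(a - 1)^2*(a + 4)*(a^2 + a) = a*(a - 4)^2*(a - 1)^2*(a + 4)*(a + 1)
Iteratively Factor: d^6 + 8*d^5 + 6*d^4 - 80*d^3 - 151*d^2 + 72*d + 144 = (d + 3)*(d^5 + 5*d^4 - 9*d^3 - 53*d^2 + 8*d + 48) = (d - 1)*(d + 3)*(d^4 + 6*d^3 - 3*d^2 - 56*d - 48) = (d - 1)*(d + 3)*(d + 4)*(d^3 + 2*d^2 - 11*d - 12) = (d - 1)*(d + 3)*(d + 4)^2*(d^2 - 2*d - 3) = (d - 3)*(d - 1)*(d + 3)*(d + 4)^2*(d + 1)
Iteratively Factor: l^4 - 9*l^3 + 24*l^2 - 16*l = (l)*(l^3 - 9*l^2 + 24*l - 16) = l*(l - 4)*(l^2 - 5*l + 4) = l*(l - 4)*(l - 1)*(l - 4)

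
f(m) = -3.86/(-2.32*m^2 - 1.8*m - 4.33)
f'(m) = -3.86*(4.64*m + 1.8)/(-2.32*m^2 - 1.8*m - 4.33)^2 = (-17.9104*m - 6.948)/(2.32*m^2 + 1.8*m + 4.33)^2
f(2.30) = 0.19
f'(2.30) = -0.11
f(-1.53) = 0.55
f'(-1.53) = 0.42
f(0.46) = 0.68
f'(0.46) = -0.48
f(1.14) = 0.41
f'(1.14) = -0.31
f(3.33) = 0.11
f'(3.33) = -0.05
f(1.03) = 0.45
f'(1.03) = -0.34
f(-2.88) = 0.21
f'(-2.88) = 0.13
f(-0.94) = 0.82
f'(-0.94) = 0.45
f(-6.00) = 0.05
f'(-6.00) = 0.02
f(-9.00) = 0.02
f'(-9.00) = 0.00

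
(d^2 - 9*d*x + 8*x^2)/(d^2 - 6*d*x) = (d^2 - 9*d*x + 8*x^2)/(d*(d - 6*x))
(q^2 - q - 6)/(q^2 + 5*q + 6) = (q - 3)/(q + 3)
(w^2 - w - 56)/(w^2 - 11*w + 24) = (w + 7)/(w - 3)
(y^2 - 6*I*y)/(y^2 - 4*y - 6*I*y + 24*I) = y/(y - 4)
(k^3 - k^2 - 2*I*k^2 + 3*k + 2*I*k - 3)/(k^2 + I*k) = k - 1 - 3*I + 3*I/k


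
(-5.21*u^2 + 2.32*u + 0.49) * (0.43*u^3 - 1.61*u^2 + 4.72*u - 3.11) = -2.2403*u^5 + 9.3857*u^4 - 28.1157*u^3 + 26.3646*u^2 - 4.9024*u - 1.5239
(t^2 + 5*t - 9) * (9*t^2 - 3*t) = 9*t^4 + 42*t^3 - 96*t^2 + 27*t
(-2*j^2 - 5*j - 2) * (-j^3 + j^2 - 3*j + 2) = 2*j^5 + 3*j^4 + 3*j^3 + 9*j^2 - 4*j - 4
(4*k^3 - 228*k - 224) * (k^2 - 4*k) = 4*k^5 - 16*k^4 - 228*k^3 + 688*k^2 + 896*k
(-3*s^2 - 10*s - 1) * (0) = 0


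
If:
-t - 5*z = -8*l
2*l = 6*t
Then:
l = 15*z/23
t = 5*z/23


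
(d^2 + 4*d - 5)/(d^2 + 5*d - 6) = (d + 5)/(d + 6)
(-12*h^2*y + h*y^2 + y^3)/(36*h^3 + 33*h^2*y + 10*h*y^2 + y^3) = y*(-3*h + y)/(9*h^2 + 6*h*y + y^2)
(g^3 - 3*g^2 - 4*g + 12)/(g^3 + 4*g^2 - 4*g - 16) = (g - 3)/(g + 4)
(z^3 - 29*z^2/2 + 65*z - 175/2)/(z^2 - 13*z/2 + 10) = (z^2 - 12*z + 35)/(z - 4)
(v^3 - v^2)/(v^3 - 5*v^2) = (v - 1)/(v - 5)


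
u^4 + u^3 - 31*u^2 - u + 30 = (u - 5)*(u - 1)*(u + 1)*(u + 6)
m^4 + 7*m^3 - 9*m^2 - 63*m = m*(m - 3)*(m + 3)*(m + 7)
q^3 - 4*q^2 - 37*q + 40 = (q - 8)*(q - 1)*(q + 5)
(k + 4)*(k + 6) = k^2 + 10*k + 24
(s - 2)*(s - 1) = s^2 - 3*s + 2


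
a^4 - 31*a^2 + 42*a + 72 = (a - 4)*(a - 3)*(a + 1)*(a + 6)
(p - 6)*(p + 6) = p^2 - 36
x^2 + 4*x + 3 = (x + 1)*(x + 3)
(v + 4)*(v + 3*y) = v^2 + 3*v*y + 4*v + 12*y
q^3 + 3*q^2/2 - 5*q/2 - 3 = (q - 3/2)*(q + 1)*(q + 2)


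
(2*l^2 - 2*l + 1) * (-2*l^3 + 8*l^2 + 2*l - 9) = -4*l^5 + 20*l^4 - 14*l^3 - 14*l^2 + 20*l - 9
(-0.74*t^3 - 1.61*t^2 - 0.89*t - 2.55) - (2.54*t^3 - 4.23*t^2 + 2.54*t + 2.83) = -3.28*t^3 + 2.62*t^2 - 3.43*t - 5.38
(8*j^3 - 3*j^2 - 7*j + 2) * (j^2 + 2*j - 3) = 8*j^5 + 13*j^4 - 37*j^3 - 3*j^2 + 25*j - 6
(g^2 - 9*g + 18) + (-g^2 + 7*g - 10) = 8 - 2*g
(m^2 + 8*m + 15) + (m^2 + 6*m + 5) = 2*m^2 + 14*m + 20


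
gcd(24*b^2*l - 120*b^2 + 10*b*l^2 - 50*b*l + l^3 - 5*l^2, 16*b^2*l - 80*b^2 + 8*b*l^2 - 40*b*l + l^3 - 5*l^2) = 4*b*l - 20*b + l^2 - 5*l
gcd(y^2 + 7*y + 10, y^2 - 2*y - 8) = y + 2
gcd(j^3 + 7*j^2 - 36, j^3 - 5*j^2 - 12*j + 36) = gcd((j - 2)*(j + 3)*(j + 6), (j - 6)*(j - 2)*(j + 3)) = j^2 + j - 6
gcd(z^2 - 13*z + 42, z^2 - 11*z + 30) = z - 6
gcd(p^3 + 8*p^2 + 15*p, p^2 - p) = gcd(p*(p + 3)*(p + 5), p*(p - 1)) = p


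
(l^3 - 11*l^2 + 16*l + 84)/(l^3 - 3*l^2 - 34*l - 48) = (l^2 - 13*l + 42)/(l^2 - 5*l - 24)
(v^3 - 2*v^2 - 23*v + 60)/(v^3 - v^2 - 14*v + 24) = (v^2 + v - 20)/(v^2 + 2*v - 8)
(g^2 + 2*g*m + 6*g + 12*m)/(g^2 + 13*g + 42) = (g + 2*m)/(g + 7)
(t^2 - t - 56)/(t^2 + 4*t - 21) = (t - 8)/(t - 3)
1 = 1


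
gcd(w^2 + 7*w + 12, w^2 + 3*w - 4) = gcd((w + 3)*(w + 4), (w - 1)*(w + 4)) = w + 4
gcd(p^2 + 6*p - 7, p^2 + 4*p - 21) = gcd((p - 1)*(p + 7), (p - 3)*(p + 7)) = p + 7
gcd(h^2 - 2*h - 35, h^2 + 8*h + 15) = h + 5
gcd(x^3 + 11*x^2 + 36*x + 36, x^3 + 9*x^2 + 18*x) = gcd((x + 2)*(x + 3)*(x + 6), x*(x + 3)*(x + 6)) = x^2 + 9*x + 18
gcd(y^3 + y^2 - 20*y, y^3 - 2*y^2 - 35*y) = y^2 + 5*y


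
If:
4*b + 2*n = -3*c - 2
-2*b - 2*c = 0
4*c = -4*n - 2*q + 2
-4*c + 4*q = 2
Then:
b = -5/8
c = 5/8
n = -11/16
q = 9/8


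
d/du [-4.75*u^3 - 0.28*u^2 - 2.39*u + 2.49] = -14.25*u^2 - 0.56*u - 2.39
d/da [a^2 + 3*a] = 2*a + 3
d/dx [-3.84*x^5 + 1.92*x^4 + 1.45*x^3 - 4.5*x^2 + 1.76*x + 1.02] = -19.2*x^4 + 7.68*x^3 + 4.35*x^2 - 9.0*x + 1.76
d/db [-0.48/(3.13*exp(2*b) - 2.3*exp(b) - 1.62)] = (3.0048*exp(b) - 1.104)*exp(b)/(-3.13*exp(2*b) + 2.3*exp(b) + 1.62)^2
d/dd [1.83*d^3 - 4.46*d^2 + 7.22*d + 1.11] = 5.49*d^2 - 8.92*d + 7.22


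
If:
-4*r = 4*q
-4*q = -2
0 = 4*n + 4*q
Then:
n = -1/2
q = 1/2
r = -1/2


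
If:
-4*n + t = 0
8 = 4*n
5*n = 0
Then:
No Solution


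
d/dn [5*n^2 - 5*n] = 10*n - 5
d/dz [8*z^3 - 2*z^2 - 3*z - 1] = 24*z^2 - 4*z - 3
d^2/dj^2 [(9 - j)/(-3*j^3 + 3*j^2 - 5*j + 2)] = 2*((j - 9)*(9*j^2 - 6*j + 5)^2 + (-9*j^2 + 6*j - 3*(j - 9)*(3*j - 1) - 5)*(3*j^3 - 3*j^2 + 5*j - 2))/(3*j^3 - 3*j^2 + 5*j - 2)^3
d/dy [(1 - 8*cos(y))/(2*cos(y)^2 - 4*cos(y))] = (-4*sin(y) - sin(y)/cos(y)^2 + tan(y))/(cos(y) - 2)^2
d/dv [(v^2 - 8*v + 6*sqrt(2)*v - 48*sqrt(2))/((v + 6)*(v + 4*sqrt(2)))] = 2*(-sqrt(2)*v^2 + 7*v^2 + 72*sqrt(2)*v + 48*sqrt(2) + 336)/(v^4 + 8*sqrt(2)*v^3 + 12*v^3 + 68*v^2 + 96*sqrt(2)*v^2 + 384*v + 288*sqrt(2)*v + 1152)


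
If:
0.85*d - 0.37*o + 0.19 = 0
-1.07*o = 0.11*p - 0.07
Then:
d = -0.0447498625618472*p - 0.195052226498076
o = 0.0654205607476635 - 0.102803738317757*p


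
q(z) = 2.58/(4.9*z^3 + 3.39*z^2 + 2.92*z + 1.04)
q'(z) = 2.58*(-14.7*z^2 - 6.78*z - 2.92)/(4.9*z^3 + 3.39*z^2 + 2.92*z + 1.04)^2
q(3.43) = 0.01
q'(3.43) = -0.01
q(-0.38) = 17.08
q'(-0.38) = -278.91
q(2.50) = 0.02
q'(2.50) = -0.03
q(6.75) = 0.00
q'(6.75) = -0.00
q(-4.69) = -0.01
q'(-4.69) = -0.00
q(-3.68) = -0.01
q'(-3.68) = -0.01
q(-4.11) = -0.01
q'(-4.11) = -0.01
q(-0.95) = -0.90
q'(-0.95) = -3.04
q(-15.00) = -0.00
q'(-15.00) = -0.00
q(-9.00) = -0.00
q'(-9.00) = -0.00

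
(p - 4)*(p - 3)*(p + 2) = p^3 - 5*p^2 - 2*p + 24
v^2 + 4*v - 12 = (v - 2)*(v + 6)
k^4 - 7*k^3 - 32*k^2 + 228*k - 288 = (k - 8)*(k - 3)*(k - 2)*(k + 6)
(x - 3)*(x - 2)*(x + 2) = x^3 - 3*x^2 - 4*x + 12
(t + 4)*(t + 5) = t^2 + 9*t + 20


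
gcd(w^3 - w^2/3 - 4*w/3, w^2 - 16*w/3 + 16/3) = w - 4/3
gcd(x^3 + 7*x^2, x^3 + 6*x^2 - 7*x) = x^2 + 7*x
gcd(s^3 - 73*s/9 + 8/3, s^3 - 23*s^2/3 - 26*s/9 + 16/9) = s - 1/3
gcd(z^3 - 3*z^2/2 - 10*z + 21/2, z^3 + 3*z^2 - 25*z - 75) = z + 3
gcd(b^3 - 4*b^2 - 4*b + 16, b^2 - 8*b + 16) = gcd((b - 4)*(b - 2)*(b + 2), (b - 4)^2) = b - 4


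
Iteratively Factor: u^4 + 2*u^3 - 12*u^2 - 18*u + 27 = (u - 3)*(u^3 + 5*u^2 + 3*u - 9) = (u - 3)*(u + 3)*(u^2 + 2*u - 3) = (u - 3)*(u - 1)*(u + 3)*(u + 3)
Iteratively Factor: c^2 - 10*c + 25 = (c - 5)*(c - 5)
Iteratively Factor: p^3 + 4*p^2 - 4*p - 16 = (p + 4)*(p^2 - 4) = (p - 2)*(p + 4)*(p + 2)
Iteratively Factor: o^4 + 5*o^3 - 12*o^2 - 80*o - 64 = (o + 4)*(o^3 + o^2 - 16*o - 16) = (o + 1)*(o + 4)*(o^2 - 16) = (o + 1)*(o + 4)^2*(o - 4)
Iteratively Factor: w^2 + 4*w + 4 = (w + 2)*(w + 2)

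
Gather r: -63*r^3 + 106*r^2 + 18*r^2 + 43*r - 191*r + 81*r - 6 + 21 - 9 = -63*r^3 + 124*r^2 - 67*r + 6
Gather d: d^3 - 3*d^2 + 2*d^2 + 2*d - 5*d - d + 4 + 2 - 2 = d^3 - d^2 - 4*d + 4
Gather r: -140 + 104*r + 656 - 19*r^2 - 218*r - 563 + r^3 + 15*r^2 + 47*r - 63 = r^3 - 4*r^2 - 67*r - 110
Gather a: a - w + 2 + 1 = a - w + 3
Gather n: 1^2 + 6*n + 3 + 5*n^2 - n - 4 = 5*n^2 + 5*n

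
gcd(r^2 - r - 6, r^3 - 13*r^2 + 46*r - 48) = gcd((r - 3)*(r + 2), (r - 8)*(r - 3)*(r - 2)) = r - 3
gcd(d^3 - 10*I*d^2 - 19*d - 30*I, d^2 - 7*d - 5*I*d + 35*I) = d - 5*I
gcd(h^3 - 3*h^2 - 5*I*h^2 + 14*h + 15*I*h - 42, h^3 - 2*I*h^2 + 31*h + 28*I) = h - 7*I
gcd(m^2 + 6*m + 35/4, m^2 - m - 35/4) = m + 5/2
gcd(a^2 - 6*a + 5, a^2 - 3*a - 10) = a - 5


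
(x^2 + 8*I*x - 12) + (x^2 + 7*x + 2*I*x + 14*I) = 2*x^2 + 7*x + 10*I*x - 12 + 14*I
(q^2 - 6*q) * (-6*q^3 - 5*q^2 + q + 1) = -6*q^5 + 31*q^4 + 31*q^3 - 5*q^2 - 6*q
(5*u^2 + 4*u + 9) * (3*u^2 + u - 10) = 15*u^4 + 17*u^3 - 19*u^2 - 31*u - 90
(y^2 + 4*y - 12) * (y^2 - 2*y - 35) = y^4 + 2*y^3 - 55*y^2 - 116*y + 420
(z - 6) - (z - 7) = 1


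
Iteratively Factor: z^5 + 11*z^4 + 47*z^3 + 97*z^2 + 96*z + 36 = (z + 3)*(z^4 + 8*z^3 + 23*z^2 + 28*z + 12) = (z + 1)*(z + 3)*(z^3 + 7*z^2 + 16*z + 12) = (z + 1)*(z + 3)^2*(z^2 + 4*z + 4) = (z + 1)*(z + 2)*(z + 3)^2*(z + 2)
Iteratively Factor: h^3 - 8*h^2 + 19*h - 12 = (h - 4)*(h^2 - 4*h + 3) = (h - 4)*(h - 1)*(h - 3)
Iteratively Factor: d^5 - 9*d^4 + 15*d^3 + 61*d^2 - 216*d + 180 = (d - 2)*(d^4 - 7*d^3 + d^2 + 63*d - 90) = (d - 2)^2*(d^3 - 5*d^2 - 9*d + 45) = (d - 2)^2*(d + 3)*(d^2 - 8*d + 15) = (d - 3)*(d - 2)^2*(d + 3)*(d - 5)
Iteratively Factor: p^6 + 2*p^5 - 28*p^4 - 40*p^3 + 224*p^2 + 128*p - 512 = (p + 2)*(p^5 - 28*p^3 + 16*p^2 + 192*p - 256) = (p - 4)*(p + 2)*(p^4 + 4*p^3 - 12*p^2 - 32*p + 64) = (p - 4)*(p + 2)*(p + 4)*(p^3 - 12*p + 16) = (p - 4)*(p - 2)*(p + 2)*(p + 4)*(p^2 + 2*p - 8) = (p - 4)*(p - 2)*(p + 2)*(p + 4)^2*(p - 2)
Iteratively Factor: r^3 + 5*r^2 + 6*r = (r)*(r^2 + 5*r + 6) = r*(r + 2)*(r + 3)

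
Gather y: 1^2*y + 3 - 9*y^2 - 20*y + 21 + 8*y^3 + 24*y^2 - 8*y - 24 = 8*y^3 + 15*y^2 - 27*y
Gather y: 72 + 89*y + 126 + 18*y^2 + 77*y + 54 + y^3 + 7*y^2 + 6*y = y^3 + 25*y^2 + 172*y + 252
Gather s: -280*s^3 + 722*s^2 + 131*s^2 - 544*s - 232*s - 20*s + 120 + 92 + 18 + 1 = -280*s^3 + 853*s^2 - 796*s + 231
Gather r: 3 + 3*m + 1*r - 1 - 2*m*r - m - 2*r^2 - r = -2*m*r + 2*m - 2*r^2 + 2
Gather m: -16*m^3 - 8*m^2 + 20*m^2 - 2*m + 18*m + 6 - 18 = -16*m^3 + 12*m^2 + 16*m - 12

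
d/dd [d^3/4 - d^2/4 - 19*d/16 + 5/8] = 3*d^2/4 - d/2 - 19/16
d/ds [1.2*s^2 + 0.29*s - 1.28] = 2.4*s + 0.29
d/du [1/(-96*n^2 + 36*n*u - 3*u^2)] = 2*(-6*n + u)/(3*(32*n^2 - 12*n*u + u^2)^2)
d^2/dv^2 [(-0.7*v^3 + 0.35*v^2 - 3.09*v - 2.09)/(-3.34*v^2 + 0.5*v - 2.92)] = (1.4210854715202e-14*v^5 - 7.105427357601e-15*v^4 + 54.468688*v^3 + 154.240104*v^2 - 165.947832*v - 36.667384)/(37.259704*v^6 - 16.7334*v^5 + 100.228056*v^4 - 29.3834*v^3 + 87.624528*v^2 - 12.7896*v + 24.897088)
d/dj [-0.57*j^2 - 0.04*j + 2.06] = -1.14*j - 0.04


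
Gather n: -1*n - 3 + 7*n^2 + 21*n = 7*n^2 + 20*n - 3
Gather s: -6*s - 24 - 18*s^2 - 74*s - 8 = -18*s^2 - 80*s - 32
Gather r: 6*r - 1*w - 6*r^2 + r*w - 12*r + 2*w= -6*r^2 + r*(w - 6) + w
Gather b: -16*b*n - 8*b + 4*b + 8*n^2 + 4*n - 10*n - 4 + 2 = b*(-16*n - 4) + 8*n^2 - 6*n - 2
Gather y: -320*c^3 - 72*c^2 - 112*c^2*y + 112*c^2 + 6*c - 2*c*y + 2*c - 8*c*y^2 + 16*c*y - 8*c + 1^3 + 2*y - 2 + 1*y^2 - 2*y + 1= -320*c^3 + 40*c^2 + y^2*(1 - 8*c) + y*(-112*c^2 + 14*c)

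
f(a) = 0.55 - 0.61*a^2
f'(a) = -1.22*a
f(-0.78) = 0.18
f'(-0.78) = 0.95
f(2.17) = -2.32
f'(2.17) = -2.65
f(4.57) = -12.19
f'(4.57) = -5.58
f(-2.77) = -4.13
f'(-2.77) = 3.38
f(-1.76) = -1.34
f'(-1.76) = 2.15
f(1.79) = -1.40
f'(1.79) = -2.18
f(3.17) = -5.58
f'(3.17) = -3.87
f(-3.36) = -6.34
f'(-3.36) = 4.10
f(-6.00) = -21.41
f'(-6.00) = 7.32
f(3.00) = -4.94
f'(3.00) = -3.66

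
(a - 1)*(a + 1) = a^2 - 1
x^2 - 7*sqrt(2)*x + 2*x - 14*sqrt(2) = (x + 2)*(x - 7*sqrt(2))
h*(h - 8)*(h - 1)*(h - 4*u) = h^4 - 4*h^3*u - 9*h^3 + 36*h^2*u + 8*h^2 - 32*h*u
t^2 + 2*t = t*(t + 2)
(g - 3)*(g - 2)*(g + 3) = g^3 - 2*g^2 - 9*g + 18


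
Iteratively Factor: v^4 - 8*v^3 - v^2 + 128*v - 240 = (v - 3)*(v^3 - 5*v^2 - 16*v + 80) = (v - 4)*(v - 3)*(v^2 - v - 20) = (v - 5)*(v - 4)*(v - 3)*(v + 4)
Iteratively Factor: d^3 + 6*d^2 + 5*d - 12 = (d + 4)*(d^2 + 2*d - 3) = (d + 3)*(d + 4)*(d - 1)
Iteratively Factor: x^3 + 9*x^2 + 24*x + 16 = (x + 4)*(x^2 + 5*x + 4) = (x + 4)^2*(x + 1)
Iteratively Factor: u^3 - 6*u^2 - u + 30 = (u + 2)*(u^2 - 8*u + 15) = (u - 5)*(u + 2)*(u - 3)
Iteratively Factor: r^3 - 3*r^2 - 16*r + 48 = (r + 4)*(r^2 - 7*r + 12) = (r - 3)*(r + 4)*(r - 4)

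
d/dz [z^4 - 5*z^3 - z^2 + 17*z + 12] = 4*z^3 - 15*z^2 - 2*z + 17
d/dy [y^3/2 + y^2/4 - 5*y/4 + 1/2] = 3*y^2/2 + y/2 - 5/4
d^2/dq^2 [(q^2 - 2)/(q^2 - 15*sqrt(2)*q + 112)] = 6*(5*sqrt(2)*q^3 - 114*q^2 + 30*sqrt(2)*q + 3956)/(q^6 - 45*sqrt(2)*q^5 + 1686*q^4 - 16830*sqrt(2)*q^3 + 188832*q^2 - 564480*sqrt(2)*q + 1404928)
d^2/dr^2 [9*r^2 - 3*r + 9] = 18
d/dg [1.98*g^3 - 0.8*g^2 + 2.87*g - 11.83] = 5.94*g^2 - 1.6*g + 2.87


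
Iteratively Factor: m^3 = (m)*(m^2) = m^2*(m)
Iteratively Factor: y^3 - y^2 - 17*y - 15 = (y - 5)*(y^2 + 4*y + 3) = (y - 5)*(y + 3)*(y + 1)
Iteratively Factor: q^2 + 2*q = (q + 2)*(q)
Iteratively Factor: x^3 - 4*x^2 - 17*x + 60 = (x - 5)*(x^2 + x - 12) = (x - 5)*(x - 3)*(x + 4)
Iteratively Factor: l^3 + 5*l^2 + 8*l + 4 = (l + 2)*(l^2 + 3*l + 2) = (l + 2)^2*(l + 1)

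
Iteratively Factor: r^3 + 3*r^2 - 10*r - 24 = (r - 3)*(r^2 + 6*r + 8) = (r - 3)*(r + 2)*(r + 4)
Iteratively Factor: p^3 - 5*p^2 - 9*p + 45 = (p - 3)*(p^2 - 2*p - 15) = (p - 5)*(p - 3)*(p + 3)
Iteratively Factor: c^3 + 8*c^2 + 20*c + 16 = (c + 4)*(c^2 + 4*c + 4) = (c + 2)*(c + 4)*(c + 2)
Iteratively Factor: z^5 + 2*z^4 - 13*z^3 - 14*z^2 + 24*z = (z + 2)*(z^4 - 13*z^2 + 12*z) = z*(z + 2)*(z^3 - 13*z + 12) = z*(z - 1)*(z + 2)*(z^2 + z - 12) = z*(z - 3)*(z - 1)*(z + 2)*(z + 4)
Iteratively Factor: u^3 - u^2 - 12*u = (u)*(u^2 - u - 12) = u*(u + 3)*(u - 4)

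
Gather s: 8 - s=8 - s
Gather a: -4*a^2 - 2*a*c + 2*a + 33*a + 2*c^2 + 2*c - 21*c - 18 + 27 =-4*a^2 + a*(35 - 2*c) + 2*c^2 - 19*c + 9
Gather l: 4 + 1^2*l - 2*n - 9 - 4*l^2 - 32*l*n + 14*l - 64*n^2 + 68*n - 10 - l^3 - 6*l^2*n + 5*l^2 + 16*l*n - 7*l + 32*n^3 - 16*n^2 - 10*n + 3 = -l^3 + l^2*(1 - 6*n) + l*(8 - 16*n) + 32*n^3 - 80*n^2 + 56*n - 12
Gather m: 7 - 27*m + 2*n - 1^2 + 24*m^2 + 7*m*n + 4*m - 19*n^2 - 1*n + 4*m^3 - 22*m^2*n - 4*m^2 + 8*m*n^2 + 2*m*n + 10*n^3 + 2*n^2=4*m^3 + m^2*(20 - 22*n) + m*(8*n^2 + 9*n - 23) + 10*n^3 - 17*n^2 + n + 6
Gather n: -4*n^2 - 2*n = -4*n^2 - 2*n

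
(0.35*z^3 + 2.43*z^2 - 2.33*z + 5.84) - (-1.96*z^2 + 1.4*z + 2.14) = 0.35*z^3 + 4.39*z^2 - 3.73*z + 3.7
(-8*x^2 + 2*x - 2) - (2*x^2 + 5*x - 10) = -10*x^2 - 3*x + 8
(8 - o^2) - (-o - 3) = -o^2 + o + 11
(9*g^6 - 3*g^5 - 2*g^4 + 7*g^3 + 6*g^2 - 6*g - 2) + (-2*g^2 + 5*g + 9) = 9*g^6 - 3*g^5 - 2*g^4 + 7*g^3 + 4*g^2 - g + 7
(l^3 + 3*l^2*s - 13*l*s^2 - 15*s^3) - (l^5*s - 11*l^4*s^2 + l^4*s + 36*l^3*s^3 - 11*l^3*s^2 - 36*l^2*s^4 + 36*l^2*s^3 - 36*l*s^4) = -l^5*s + 11*l^4*s^2 - l^4*s - 36*l^3*s^3 + 11*l^3*s^2 + l^3 + 36*l^2*s^4 - 36*l^2*s^3 + 3*l^2*s + 36*l*s^4 - 13*l*s^2 - 15*s^3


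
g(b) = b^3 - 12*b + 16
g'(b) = 3*b^2 - 12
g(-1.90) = 31.94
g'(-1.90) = -1.17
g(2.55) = 1.98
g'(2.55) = 7.51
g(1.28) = 2.74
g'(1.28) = -7.08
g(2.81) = 4.47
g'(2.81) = 11.69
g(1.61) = 0.85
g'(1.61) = -4.22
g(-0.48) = 21.65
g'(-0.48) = -11.31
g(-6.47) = -177.20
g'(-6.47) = 113.58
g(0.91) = 5.83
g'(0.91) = -9.52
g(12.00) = 1600.00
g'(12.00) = 420.00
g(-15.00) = -3179.00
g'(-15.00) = 663.00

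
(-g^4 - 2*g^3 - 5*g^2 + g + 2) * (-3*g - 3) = 3*g^5 + 9*g^4 + 21*g^3 + 12*g^2 - 9*g - 6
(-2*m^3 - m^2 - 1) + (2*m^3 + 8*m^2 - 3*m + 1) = 7*m^2 - 3*m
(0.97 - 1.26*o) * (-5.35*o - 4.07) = 6.741*o^2 - 0.0612999999999992*o - 3.9479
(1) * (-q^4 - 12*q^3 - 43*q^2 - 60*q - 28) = -q^4 - 12*q^3 - 43*q^2 - 60*q - 28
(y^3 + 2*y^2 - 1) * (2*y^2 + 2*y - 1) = 2*y^5 + 6*y^4 + 3*y^3 - 4*y^2 - 2*y + 1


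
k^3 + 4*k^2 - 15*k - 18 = (k - 3)*(k + 1)*(k + 6)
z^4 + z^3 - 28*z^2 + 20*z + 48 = (z - 4)*(z - 2)*(z + 1)*(z + 6)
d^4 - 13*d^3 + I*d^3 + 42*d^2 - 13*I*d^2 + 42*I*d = d*(d - 7)*(d - 6)*(d + I)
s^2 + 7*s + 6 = (s + 1)*(s + 6)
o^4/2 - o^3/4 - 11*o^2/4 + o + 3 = (o/2 + 1/2)*(o - 2)*(o - 3/2)*(o + 2)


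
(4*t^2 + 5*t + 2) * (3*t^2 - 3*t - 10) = 12*t^4 + 3*t^3 - 49*t^2 - 56*t - 20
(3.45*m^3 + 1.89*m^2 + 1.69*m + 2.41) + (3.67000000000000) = 3.45*m^3 + 1.89*m^2 + 1.69*m + 6.08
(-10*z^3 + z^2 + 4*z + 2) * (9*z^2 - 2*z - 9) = -90*z^5 + 29*z^4 + 124*z^3 + z^2 - 40*z - 18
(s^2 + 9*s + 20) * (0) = 0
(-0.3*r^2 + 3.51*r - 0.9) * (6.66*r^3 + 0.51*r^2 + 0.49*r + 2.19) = -1.998*r^5 + 23.2236*r^4 - 4.3509*r^3 + 0.6039*r^2 + 7.2459*r - 1.971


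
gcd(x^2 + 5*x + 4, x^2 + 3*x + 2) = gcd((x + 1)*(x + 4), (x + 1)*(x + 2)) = x + 1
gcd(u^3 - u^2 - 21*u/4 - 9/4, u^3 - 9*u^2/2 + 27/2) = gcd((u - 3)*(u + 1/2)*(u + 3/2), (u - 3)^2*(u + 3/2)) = u^2 - 3*u/2 - 9/2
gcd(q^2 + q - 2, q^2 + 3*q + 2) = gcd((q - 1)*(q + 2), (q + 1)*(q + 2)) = q + 2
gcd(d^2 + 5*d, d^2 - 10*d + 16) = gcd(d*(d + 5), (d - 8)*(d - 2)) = 1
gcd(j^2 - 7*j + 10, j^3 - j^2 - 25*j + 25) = j - 5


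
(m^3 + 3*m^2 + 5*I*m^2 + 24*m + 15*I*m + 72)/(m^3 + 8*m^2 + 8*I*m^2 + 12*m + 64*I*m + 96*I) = (m^2 + 3*m*(1 - I) - 9*I)/(m^2 + 8*m + 12)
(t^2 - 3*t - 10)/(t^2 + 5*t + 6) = (t - 5)/(t + 3)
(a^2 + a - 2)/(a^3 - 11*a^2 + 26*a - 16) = (a + 2)/(a^2 - 10*a + 16)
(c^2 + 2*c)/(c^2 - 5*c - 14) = c/(c - 7)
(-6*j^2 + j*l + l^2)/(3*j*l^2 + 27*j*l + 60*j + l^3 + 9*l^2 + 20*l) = (-2*j + l)/(l^2 + 9*l + 20)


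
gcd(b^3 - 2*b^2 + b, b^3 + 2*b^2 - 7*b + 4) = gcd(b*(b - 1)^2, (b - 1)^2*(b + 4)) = b^2 - 2*b + 1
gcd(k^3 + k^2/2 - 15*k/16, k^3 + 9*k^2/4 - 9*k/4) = k^2 - 3*k/4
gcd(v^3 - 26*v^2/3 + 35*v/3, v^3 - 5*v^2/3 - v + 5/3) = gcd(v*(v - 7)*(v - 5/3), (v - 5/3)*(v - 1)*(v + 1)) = v - 5/3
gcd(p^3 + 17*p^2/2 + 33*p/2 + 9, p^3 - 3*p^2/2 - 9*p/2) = p + 3/2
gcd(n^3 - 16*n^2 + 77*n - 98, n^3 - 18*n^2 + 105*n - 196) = n^2 - 14*n + 49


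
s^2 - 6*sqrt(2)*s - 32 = (s - 8*sqrt(2))*(s + 2*sqrt(2))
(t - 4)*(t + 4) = t^2 - 16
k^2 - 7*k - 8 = (k - 8)*(k + 1)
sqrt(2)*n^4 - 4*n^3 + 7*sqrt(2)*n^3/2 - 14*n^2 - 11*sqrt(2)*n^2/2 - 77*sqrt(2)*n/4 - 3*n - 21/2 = (n + 7/2)*(n - 3*sqrt(2))*(n + sqrt(2)/2)*(sqrt(2)*n + 1)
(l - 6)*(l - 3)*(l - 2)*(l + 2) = l^4 - 9*l^3 + 14*l^2 + 36*l - 72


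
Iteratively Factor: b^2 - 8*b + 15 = (b - 3)*(b - 5)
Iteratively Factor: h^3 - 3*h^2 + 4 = (h - 2)*(h^2 - h - 2) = (h - 2)^2*(h + 1)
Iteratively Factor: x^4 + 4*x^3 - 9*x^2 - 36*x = (x + 4)*(x^3 - 9*x) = (x - 3)*(x + 4)*(x^2 + 3*x) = (x - 3)*(x + 3)*(x + 4)*(x)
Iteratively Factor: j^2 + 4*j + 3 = (j + 1)*(j + 3)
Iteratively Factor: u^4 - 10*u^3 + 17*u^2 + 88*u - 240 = (u - 5)*(u^3 - 5*u^2 - 8*u + 48) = (u - 5)*(u + 3)*(u^2 - 8*u + 16) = (u - 5)*(u - 4)*(u + 3)*(u - 4)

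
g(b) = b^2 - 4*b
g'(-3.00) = -10.00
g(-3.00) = 21.00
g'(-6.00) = -16.00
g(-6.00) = 60.00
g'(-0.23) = -4.46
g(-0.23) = 0.97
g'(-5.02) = -14.04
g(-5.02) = 45.28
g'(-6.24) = -16.48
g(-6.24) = 63.90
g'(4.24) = 4.48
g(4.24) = 1.02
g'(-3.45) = -10.90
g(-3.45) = 25.70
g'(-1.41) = -6.82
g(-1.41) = 7.63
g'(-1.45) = -6.90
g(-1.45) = 7.90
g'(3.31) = 2.62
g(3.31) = -2.28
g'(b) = 2*b - 4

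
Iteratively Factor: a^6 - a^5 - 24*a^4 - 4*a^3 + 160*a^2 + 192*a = (a + 3)*(a^5 - 4*a^4 - 12*a^3 + 32*a^2 + 64*a) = (a + 2)*(a + 3)*(a^4 - 6*a^3 + 32*a) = (a + 2)^2*(a + 3)*(a^3 - 8*a^2 + 16*a) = (a - 4)*(a + 2)^2*(a + 3)*(a^2 - 4*a) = a*(a - 4)*(a + 2)^2*(a + 3)*(a - 4)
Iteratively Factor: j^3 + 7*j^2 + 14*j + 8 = (j + 2)*(j^2 + 5*j + 4) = (j + 1)*(j + 2)*(j + 4)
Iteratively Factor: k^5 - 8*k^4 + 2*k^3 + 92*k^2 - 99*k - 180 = (k - 5)*(k^4 - 3*k^3 - 13*k^2 + 27*k + 36) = (k - 5)*(k + 1)*(k^3 - 4*k^2 - 9*k + 36) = (k - 5)*(k - 4)*(k + 1)*(k^2 - 9) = (k - 5)*(k - 4)*(k + 1)*(k + 3)*(k - 3)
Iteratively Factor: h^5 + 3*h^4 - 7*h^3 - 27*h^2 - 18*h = (h)*(h^4 + 3*h^3 - 7*h^2 - 27*h - 18) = h*(h + 1)*(h^3 + 2*h^2 - 9*h - 18) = h*(h + 1)*(h + 2)*(h^2 - 9) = h*(h - 3)*(h + 1)*(h + 2)*(h + 3)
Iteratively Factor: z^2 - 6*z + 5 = (z - 1)*(z - 5)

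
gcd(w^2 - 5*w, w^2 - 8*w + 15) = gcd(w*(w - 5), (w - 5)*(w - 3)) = w - 5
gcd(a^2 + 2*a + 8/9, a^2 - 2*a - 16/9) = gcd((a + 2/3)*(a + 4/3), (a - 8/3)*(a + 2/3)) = a + 2/3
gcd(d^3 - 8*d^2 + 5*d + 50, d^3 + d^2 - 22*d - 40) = d^2 - 3*d - 10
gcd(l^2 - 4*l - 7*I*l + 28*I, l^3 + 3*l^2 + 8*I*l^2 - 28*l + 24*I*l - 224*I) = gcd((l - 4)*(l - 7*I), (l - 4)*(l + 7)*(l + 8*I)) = l - 4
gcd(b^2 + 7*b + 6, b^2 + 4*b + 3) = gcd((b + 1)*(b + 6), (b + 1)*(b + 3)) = b + 1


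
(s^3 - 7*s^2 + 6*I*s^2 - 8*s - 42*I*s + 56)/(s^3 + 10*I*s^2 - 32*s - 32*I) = (s - 7)/(s + 4*I)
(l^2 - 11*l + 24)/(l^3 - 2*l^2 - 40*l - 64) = (l - 3)/(l^2 + 6*l + 8)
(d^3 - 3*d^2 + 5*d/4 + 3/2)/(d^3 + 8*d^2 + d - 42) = (d^2 - d - 3/4)/(d^2 + 10*d + 21)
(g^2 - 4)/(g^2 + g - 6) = (g + 2)/(g + 3)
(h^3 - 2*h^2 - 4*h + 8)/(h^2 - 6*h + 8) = (h^2 - 4)/(h - 4)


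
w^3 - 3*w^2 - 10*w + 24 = (w - 4)*(w - 2)*(w + 3)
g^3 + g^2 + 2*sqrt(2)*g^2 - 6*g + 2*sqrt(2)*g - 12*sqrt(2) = (g - 2)*(g + 3)*(g + 2*sqrt(2))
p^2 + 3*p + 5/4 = (p + 1/2)*(p + 5/2)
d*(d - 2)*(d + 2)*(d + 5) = d^4 + 5*d^3 - 4*d^2 - 20*d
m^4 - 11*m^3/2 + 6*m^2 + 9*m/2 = m*(m - 3)^2*(m + 1/2)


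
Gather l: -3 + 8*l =8*l - 3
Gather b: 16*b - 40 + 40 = 16*b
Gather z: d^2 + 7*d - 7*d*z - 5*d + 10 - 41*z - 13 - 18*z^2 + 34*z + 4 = d^2 + 2*d - 18*z^2 + z*(-7*d - 7) + 1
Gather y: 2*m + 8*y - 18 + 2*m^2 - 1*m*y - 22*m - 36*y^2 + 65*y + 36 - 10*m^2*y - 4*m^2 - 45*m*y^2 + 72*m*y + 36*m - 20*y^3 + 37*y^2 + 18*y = -2*m^2 + 16*m - 20*y^3 + y^2*(1 - 45*m) + y*(-10*m^2 + 71*m + 91) + 18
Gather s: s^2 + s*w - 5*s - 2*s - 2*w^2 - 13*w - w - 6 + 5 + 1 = s^2 + s*(w - 7) - 2*w^2 - 14*w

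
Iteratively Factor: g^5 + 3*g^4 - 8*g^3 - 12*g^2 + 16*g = (g + 4)*(g^4 - g^3 - 4*g^2 + 4*g) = (g - 1)*(g + 4)*(g^3 - 4*g) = (g - 2)*(g - 1)*(g + 4)*(g^2 + 2*g) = g*(g - 2)*(g - 1)*(g + 4)*(g + 2)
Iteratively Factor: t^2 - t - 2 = (t - 2)*(t + 1)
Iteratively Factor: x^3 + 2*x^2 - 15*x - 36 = (x + 3)*(x^2 - x - 12) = (x - 4)*(x + 3)*(x + 3)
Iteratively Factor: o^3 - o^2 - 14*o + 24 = (o - 2)*(o^2 + o - 12) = (o - 2)*(o + 4)*(o - 3)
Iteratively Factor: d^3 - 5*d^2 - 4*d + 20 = (d - 2)*(d^2 - 3*d - 10) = (d - 5)*(d - 2)*(d + 2)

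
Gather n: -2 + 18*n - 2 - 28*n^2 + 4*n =-28*n^2 + 22*n - 4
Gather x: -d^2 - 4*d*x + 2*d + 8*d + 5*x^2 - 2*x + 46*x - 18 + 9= -d^2 + 10*d + 5*x^2 + x*(44 - 4*d) - 9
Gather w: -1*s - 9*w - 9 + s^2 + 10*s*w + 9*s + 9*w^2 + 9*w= s^2 + 10*s*w + 8*s + 9*w^2 - 9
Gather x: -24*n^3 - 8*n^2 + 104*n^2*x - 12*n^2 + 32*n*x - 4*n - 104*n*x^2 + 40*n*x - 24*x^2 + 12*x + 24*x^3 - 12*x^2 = -24*n^3 - 20*n^2 - 4*n + 24*x^3 + x^2*(-104*n - 36) + x*(104*n^2 + 72*n + 12)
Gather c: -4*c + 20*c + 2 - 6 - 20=16*c - 24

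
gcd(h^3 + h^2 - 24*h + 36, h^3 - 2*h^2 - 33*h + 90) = h^2 + 3*h - 18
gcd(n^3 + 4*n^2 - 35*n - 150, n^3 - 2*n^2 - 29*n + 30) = n^2 - n - 30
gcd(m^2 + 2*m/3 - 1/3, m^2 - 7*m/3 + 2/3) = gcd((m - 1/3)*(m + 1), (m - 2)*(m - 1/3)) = m - 1/3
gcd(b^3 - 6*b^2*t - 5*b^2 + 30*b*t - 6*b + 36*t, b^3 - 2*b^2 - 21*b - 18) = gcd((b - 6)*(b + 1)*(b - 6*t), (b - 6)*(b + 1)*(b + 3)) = b^2 - 5*b - 6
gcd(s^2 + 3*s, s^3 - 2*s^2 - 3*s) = s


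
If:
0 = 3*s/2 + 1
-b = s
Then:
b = 2/3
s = -2/3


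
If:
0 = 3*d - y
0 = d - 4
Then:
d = 4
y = 12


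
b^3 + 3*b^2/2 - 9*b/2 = b*(b - 3/2)*(b + 3)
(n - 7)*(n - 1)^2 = n^3 - 9*n^2 + 15*n - 7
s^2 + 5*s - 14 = (s - 2)*(s + 7)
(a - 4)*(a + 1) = a^2 - 3*a - 4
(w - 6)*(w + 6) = w^2 - 36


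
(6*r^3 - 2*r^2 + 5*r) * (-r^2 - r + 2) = -6*r^5 - 4*r^4 + 9*r^3 - 9*r^2 + 10*r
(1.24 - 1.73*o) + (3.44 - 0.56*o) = 4.68 - 2.29*o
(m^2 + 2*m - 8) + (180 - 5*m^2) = -4*m^2 + 2*m + 172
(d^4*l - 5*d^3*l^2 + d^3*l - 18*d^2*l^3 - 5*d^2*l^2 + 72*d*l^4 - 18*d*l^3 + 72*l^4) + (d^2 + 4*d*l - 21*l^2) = d^4*l - 5*d^3*l^2 + d^3*l - 18*d^2*l^3 - 5*d^2*l^2 + d^2 + 72*d*l^4 - 18*d*l^3 + 4*d*l + 72*l^4 - 21*l^2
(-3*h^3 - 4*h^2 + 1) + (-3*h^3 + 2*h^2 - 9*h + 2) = -6*h^3 - 2*h^2 - 9*h + 3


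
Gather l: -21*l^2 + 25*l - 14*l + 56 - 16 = -21*l^2 + 11*l + 40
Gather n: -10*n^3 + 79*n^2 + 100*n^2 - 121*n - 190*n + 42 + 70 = -10*n^3 + 179*n^2 - 311*n + 112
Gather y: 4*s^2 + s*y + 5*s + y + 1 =4*s^2 + 5*s + y*(s + 1) + 1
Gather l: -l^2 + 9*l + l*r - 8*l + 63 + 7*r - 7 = -l^2 + l*(r + 1) + 7*r + 56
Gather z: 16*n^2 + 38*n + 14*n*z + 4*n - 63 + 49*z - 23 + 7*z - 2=16*n^2 + 42*n + z*(14*n + 56) - 88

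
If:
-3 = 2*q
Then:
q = -3/2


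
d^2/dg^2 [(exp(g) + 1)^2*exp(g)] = (9*exp(2*g) + 8*exp(g) + 1)*exp(g)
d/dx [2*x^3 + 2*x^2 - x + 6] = 6*x^2 + 4*x - 1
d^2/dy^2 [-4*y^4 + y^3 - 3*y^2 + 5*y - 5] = -48*y^2 + 6*y - 6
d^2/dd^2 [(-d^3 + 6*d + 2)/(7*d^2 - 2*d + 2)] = 4*(152*d^3 + 153*d^2 - 174*d + 2)/(343*d^6 - 294*d^5 + 378*d^4 - 176*d^3 + 108*d^2 - 24*d + 8)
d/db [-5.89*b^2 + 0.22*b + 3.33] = 0.22 - 11.78*b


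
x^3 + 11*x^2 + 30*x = x*(x + 5)*(x + 6)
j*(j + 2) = j^2 + 2*j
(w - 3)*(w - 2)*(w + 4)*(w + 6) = w^4 + 5*w^3 - 20*w^2 - 60*w + 144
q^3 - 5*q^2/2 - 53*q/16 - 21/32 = (q - 7/2)*(q + 1/4)*(q + 3/4)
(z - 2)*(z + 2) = z^2 - 4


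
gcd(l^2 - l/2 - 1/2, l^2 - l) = l - 1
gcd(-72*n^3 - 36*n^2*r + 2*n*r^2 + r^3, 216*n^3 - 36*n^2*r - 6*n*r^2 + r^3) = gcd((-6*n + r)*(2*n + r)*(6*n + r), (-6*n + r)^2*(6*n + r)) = -36*n^2 + r^2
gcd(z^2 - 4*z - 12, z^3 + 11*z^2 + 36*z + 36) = z + 2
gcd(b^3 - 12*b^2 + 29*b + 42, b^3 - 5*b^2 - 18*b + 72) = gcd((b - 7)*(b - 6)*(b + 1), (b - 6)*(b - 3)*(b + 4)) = b - 6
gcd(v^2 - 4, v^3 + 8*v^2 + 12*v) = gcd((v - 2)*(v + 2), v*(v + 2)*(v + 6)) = v + 2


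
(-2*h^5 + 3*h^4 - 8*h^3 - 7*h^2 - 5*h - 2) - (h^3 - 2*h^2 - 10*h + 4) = -2*h^5 + 3*h^4 - 9*h^3 - 5*h^2 + 5*h - 6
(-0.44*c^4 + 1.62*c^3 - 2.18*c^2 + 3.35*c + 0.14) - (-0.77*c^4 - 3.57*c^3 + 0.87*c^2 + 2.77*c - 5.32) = 0.33*c^4 + 5.19*c^3 - 3.05*c^2 + 0.58*c + 5.46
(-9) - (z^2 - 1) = -z^2 - 8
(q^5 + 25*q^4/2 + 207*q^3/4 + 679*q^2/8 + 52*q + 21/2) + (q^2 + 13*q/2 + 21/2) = q^5 + 25*q^4/2 + 207*q^3/4 + 687*q^2/8 + 117*q/2 + 21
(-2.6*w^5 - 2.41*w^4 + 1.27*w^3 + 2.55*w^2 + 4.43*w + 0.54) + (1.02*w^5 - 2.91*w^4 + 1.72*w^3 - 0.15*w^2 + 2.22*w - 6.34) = -1.58*w^5 - 5.32*w^4 + 2.99*w^3 + 2.4*w^2 + 6.65*w - 5.8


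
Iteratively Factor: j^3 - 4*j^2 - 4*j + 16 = (j - 4)*(j^2 - 4) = (j - 4)*(j + 2)*(j - 2)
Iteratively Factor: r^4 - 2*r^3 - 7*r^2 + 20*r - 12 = (r - 1)*(r^3 - r^2 - 8*r + 12) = (r - 1)*(r + 3)*(r^2 - 4*r + 4) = (r - 2)*(r - 1)*(r + 3)*(r - 2)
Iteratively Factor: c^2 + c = (c)*(c + 1)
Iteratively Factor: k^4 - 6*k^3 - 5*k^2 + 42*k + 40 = (k - 4)*(k^3 - 2*k^2 - 13*k - 10) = (k - 5)*(k - 4)*(k^2 + 3*k + 2) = (k - 5)*(k - 4)*(k + 2)*(k + 1)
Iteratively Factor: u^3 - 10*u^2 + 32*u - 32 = (u - 4)*(u^2 - 6*u + 8) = (u - 4)^2*(u - 2)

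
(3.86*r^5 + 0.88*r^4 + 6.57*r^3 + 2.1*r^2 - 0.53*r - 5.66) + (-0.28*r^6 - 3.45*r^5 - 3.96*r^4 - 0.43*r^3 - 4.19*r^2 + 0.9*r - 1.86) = -0.28*r^6 + 0.41*r^5 - 3.08*r^4 + 6.14*r^3 - 2.09*r^2 + 0.37*r - 7.52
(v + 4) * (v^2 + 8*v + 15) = v^3 + 12*v^2 + 47*v + 60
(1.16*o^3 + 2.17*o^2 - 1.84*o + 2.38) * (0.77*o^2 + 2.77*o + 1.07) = 0.8932*o^5 + 4.8841*o^4 + 5.8353*o^3 - 0.9423*o^2 + 4.6238*o + 2.5466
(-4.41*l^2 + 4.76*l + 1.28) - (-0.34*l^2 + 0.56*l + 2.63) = -4.07*l^2 + 4.2*l - 1.35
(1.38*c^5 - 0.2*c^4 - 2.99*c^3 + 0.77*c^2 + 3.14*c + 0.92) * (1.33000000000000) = 1.8354*c^5 - 0.266*c^4 - 3.9767*c^3 + 1.0241*c^2 + 4.1762*c + 1.2236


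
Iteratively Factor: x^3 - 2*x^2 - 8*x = (x)*(x^2 - 2*x - 8) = x*(x - 4)*(x + 2)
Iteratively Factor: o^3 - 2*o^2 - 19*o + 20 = (o - 1)*(o^2 - o - 20) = (o - 5)*(o - 1)*(o + 4)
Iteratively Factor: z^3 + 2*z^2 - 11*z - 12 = (z - 3)*(z^2 + 5*z + 4) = (z - 3)*(z + 4)*(z + 1)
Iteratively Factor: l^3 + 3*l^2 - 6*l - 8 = (l - 2)*(l^2 + 5*l + 4) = (l - 2)*(l + 1)*(l + 4)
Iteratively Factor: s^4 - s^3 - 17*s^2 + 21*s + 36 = (s + 1)*(s^3 - 2*s^2 - 15*s + 36) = (s - 3)*(s + 1)*(s^2 + s - 12) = (s - 3)*(s + 1)*(s + 4)*(s - 3)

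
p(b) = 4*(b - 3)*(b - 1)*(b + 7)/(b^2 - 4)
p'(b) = -8*b*(b - 3)*(b - 1)*(b + 7)/(b^2 - 4)^2 + 4*(b - 3)*(b - 1)/(b^2 - 4) + 4*(b - 3)*(b + 7)/(b^2 - 4) + 4*(b - 1)*(b + 7)/(b^2 - 4)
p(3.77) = 9.00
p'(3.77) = 9.13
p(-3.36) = 55.39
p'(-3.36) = 44.86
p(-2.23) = 331.29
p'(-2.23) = 1422.27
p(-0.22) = -26.96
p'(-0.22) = 29.50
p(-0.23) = -27.26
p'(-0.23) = 29.75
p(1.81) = 46.92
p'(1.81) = 258.47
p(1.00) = 0.00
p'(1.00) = 21.33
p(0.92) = -1.67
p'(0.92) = 20.51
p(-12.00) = -27.86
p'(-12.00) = 4.80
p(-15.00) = -41.70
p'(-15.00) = 4.47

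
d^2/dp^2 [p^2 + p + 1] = 2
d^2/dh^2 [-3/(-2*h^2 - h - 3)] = 6*(-4*h^2 - 2*h + (4*h + 1)^2 - 6)/(2*h^2 + h + 3)^3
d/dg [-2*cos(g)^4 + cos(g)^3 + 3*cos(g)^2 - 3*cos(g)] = 3*sin(g)^3 + 2*sin(g)*cos(3*g)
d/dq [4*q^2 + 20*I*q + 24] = 8*q + 20*I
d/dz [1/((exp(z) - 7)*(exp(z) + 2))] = (5 - 2*exp(z))*exp(z)/(exp(4*z) - 10*exp(3*z) - 3*exp(2*z) + 140*exp(z) + 196)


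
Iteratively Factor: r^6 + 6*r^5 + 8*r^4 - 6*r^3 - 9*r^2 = (r + 3)*(r^5 + 3*r^4 - r^3 - 3*r^2) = r*(r + 3)*(r^4 + 3*r^3 - r^2 - 3*r) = r*(r - 1)*(r + 3)*(r^3 + 4*r^2 + 3*r) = r^2*(r - 1)*(r + 3)*(r^2 + 4*r + 3) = r^2*(r - 1)*(r + 3)^2*(r + 1)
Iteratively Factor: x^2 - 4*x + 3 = (x - 1)*(x - 3)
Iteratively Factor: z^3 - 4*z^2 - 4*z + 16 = (z - 2)*(z^2 - 2*z - 8) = (z - 2)*(z + 2)*(z - 4)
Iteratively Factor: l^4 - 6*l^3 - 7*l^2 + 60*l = (l + 3)*(l^3 - 9*l^2 + 20*l) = l*(l + 3)*(l^2 - 9*l + 20) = l*(l - 4)*(l + 3)*(l - 5)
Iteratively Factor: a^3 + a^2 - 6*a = (a - 2)*(a^2 + 3*a) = (a - 2)*(a + 3)*(a)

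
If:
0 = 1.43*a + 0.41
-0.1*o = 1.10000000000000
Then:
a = -0.29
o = -11.00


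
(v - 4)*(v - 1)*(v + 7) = v^3 + 2*v^2 - 31*v + 28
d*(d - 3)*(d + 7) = d^3 + 4*d^2 - 21*d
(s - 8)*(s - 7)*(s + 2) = s^3 - 13*s^2 + 26*s + 112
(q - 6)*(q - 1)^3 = q^4 - 9*q^3 + 21*q^2 - 19*q + 6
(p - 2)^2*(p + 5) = p^3 + p^2 - 16*p + 20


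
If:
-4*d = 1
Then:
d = -1/4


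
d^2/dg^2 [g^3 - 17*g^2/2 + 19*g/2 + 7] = 6*g - 17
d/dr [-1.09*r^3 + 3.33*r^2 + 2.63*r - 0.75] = -3.27*r^2 + 6.66*r + 2.63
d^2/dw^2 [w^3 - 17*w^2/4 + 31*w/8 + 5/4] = 6*w - 17/2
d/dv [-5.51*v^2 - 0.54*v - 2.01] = -11.02*v - 0.54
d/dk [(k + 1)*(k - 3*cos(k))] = k + (k + 1)*(3*sin(k) + 1) - 3*cos(k)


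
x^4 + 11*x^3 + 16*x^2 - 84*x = x*(x - 2)*(x + 6)*(x + 7)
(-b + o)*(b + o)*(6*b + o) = -6*b^3 - b^2*o + 6*b*o^2 + o^3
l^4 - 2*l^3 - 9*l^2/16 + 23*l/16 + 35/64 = (l - 7/4)*(l - 5/4)*(l + 1/2)^2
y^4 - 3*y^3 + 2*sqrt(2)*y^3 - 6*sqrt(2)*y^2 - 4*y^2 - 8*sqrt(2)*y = y*(y - 4)*(y + 1)*(y + 2*sqrt(2))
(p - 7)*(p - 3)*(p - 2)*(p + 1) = p^4 - 11*p^3 + 29*p^2 - p - 42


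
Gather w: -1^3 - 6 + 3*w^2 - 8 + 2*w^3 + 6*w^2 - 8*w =2*w^3 + 9*w^2 - 8*w - 15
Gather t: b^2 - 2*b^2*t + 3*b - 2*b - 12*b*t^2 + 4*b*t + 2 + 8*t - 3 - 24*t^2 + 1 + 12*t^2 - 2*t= b^2 + b + t^2*(-12*b - 12) + t*(-2*b^2 + 4*b + 6)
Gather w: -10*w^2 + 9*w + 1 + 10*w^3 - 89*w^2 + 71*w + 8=10*w^3 - 99*w^2 + 80*w + 9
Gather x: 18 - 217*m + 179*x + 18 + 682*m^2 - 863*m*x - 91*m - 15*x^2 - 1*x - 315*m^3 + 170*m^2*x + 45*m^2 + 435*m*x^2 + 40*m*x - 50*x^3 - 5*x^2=-315*m^3 + 727*m^2 - 308*m - 50*x^3 + x^2*(435*m - 20) + x*(170*m^2 - 823*m + 178) + 36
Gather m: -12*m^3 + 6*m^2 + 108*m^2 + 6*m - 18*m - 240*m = -12*m^3 + 114*m^2 - 252*m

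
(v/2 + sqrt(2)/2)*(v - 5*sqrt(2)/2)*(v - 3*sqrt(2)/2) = v^3/2 - 3*sqrt(2)*v^2/2 - v/4 + 15*sqrt(2)/4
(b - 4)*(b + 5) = b^2 + b - 20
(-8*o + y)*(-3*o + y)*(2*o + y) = 48*o^3 + 2*o^2*y - 9*o*y^2 + y^3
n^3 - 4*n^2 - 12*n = n*(n - 6)*(n + 2)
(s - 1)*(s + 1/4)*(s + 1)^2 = s^4 + 5*s^3/4 - 3*s^2/4 - 5*s/4 - 1/4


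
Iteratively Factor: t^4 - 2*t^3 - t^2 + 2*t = (t - 2)*(t^3 - t) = t*(t - 2)*(t^2 - 1) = t*(t - 2)*(t - 1)*(t + 1)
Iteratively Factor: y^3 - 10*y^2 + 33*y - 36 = (y - 3)*(y^2 - 7*y + 12) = (y - 4)*(y - 3)*(y - 3)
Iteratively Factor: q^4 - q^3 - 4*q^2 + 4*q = (q + 2)*(q^3 - 3*q^2 + 2*q) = q*(q + 2)*(q^2 - 3*q + 2) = q*(q - 1)*(q + 2)*(q - 2)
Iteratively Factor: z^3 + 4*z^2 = (z)*(z^2 + 4*z) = z*(z + 4)*(z)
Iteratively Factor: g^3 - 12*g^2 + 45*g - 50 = (g - 5)*(g^2 - 7*g + 10) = (g - 5)^2*(g - 2)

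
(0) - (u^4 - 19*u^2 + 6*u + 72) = -u^4 + 19*u^2 - 6*u - 72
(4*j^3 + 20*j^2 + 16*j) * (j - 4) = 4*j^4 + 4*j^3 - 64*j^2 - 64*j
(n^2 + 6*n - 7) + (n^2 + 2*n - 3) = 2*n^2 + 8*n - 10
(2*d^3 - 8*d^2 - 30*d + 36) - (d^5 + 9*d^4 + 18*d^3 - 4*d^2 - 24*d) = -d^5 - 9*d^4 - 16*d^3 - 4*d^2 - 6*d + 36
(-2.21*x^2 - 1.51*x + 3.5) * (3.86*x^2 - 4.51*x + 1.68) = -8.5306*x^4 + 4.1385*x^3 + 16.6073*x^2 - 18.3218*x + 5.88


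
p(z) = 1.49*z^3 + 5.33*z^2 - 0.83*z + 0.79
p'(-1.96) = -4.55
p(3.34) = 112.99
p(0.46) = 1.68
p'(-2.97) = 6.94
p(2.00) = 32.37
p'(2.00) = 38.37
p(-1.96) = 11.67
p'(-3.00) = 7.42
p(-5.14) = -56.46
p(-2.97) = 11.24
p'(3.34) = 84.64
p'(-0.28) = -3.46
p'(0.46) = 5.02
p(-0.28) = 1.41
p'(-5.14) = 62.47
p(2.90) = 79.55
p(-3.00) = 11.02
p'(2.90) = 67.68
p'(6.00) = 224.05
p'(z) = 4.47*z^2 + 10.66*z - 0.83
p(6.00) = 509.53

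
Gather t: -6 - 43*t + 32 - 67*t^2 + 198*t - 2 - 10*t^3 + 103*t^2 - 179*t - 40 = -10*t^3 + 36*t^2 - 24*t - 16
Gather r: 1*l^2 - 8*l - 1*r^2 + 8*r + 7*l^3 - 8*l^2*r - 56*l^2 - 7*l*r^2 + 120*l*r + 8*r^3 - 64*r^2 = 7*l^3 - 55*l^2 - 8*l + 8*r^3 + r^2*(-7*l - 65) + r*(-8*l^2 + 120*l + 8)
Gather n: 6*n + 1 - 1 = 6*n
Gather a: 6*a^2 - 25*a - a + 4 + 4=6*a^2 - 26*a + 8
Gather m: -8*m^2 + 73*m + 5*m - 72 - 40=-8*m^2 + 78*m - 112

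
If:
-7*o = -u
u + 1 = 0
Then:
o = -1/7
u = -1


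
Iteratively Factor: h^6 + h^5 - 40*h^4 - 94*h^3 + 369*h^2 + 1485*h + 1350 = (h + 2)*(h^5 - h^4 - 38*h^3 - 18*h^2 + 405*h + 675) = (h + 2)*(h + 3)*(h^4 - 4*h^3 - 26*h^2 + 60*h + 225) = (h - 5)*(h + 2)*(h + 3)*(h^3 + h^2 - 21*h - 45) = (h - 5)*(h + 2)*(h + 3)^2*(h^2 - 2*h - 15) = (h - 5)^2*(h + 2)*(h + 3)^2*(h + 3)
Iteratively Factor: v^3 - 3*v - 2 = (v + 1)*(v^2 - v - 2) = (v - 2)*(v + 1)*(v + 1)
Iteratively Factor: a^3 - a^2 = (a)*(a^2 - a) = a^2*(a - 1)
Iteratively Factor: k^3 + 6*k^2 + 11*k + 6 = (k + 1)*(k^2 + 5*k + 6) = (k + 1)*(k + 2)*(k + 3)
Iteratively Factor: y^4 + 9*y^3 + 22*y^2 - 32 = (y - 1)*(y^3 + 10*y^2 + 32*y + 32) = (y - 1)*(y + 4)*(y^2 + 6*y + 8) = (y - 1)*(y + 4)^2*(y + 2)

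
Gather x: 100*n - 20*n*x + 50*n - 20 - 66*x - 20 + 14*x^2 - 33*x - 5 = 150*n + 14*x^2 + x*(-20*n - 99) - 45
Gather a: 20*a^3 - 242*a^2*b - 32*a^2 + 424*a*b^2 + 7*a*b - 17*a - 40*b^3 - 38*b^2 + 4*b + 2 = 20*a^3 + a^2*(-242*b - 32) + a*(424*b^2 + 7*b - 17) - 40*b^3 - 38*b^2 + 4*b + 2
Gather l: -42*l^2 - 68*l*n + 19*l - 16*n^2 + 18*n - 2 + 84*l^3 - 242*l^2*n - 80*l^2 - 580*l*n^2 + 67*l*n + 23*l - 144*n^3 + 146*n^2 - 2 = 84*l^3 + l^2*(-242*n - 122) + l*(-580*n^2 - n + 42) - 144*n^3 + 130*n^2 + 18*n - 4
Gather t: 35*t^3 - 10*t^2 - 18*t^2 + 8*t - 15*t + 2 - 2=35*t^3 - 28*t^2 - 7*t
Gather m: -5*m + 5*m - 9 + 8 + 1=0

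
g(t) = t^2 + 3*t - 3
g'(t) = 2*t + 3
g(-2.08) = -4.91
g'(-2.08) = -1.16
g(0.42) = -1.56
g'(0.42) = 3.84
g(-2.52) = -4.21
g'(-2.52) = -2.04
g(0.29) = -2.05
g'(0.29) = 3.58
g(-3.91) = 0.56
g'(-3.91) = -4.82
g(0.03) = -2.91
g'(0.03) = 3.06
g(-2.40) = -4.44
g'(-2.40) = -1.80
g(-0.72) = -4.64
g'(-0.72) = 1.56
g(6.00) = 51.00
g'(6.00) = 15.00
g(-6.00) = 15.00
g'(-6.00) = -9.00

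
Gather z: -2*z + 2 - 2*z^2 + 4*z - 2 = -2*z^2 + 2*z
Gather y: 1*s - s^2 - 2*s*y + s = -s^2 - 2*s*y + 2*s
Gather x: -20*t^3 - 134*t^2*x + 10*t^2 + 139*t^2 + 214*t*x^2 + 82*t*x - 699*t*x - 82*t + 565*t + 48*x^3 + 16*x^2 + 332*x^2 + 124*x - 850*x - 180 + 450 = -20*t^3 + 149*t^2 + 483*t + 48*x^3 + x^2*(214*t + 348) + x*(-134*t^2 - 617*t - 726) + 270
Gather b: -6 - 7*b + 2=-7*b - 4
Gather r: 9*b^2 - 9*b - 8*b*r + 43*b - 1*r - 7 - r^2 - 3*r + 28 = 9*b^2 + 34*b - r^2 + r*(-8*b - 4) + 21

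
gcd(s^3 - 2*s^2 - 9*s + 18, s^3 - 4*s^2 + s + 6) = s^2 - 5*s + 6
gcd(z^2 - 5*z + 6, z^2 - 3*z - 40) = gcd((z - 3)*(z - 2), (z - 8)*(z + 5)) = 1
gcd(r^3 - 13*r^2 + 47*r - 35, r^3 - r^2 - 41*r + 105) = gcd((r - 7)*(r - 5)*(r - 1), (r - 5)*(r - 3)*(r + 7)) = r - 5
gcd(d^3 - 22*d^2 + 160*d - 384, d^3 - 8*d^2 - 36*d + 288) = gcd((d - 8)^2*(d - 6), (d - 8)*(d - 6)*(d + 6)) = d^2 - 14*d + 48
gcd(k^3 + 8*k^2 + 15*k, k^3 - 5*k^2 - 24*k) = k^2 + 3*k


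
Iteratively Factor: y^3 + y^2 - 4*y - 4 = (y + 1)*(y^2 - 4) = (y + 1)*(y + 2)*(y - 2)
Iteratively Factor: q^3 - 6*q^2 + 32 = (q - 4)*(q^2 - 2*q - 8) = (q - 4)^2*(q + 2)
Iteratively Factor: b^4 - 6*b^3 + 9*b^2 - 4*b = (b - 1)*(b^3 - 5*b^2 + 4*b) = (b - 4)*(b - 1)*(b^2 - b) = b*(b - 4)*(b - 1)*(b - 1)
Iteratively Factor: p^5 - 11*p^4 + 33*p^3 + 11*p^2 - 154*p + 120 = (p - 4)*(p^4 - 7*p^3 + 5*p^2 + 31*p - 30) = (p - 4)*(p - 3)*(p^3 - 4*p^2 - 7*p + 10) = (p - 4)*(p - 3)*(p + 2)*(p^2 - 6*p + 5) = (p - 5)*(p - 4)*(p - 3)*(p + 2)*(p - 1)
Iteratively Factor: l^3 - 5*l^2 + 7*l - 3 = (l - 3)*(l^2 - 2*l + 1) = (l - 3)*(l - 1)*(l - 1)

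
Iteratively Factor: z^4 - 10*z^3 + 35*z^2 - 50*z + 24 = (z - 1)*(z^3 - 9*z^2 + 26*z - 24) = (z - 2)*(z - 1)*(z^2 - 7*z + 12) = (z - 4)*(z - 2)*(z - 1)*(z - 3)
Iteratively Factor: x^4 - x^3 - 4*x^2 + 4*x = (x)*(x^3 - x^2 - 4*x + 4) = x*(x + 2)*(x^2 - 3*x + 2) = x*(x - 1)*(x + 2)*(x - 2)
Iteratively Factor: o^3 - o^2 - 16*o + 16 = (o + 4)*(o^2 - 5*o + 4) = (o - 4)*(o + 4)*(o - 1)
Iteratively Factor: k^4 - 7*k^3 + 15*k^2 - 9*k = (k - 3)*(k^3 - 4*k^2 + 3*k) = (k - 3)*(k - 1)*(k^2 - 3*k) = (k - 3)^2*(k - 1)*(k)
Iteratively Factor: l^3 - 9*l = (l - 3)*(l^2 + 3*l) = l*(l - 3)*(l + 3)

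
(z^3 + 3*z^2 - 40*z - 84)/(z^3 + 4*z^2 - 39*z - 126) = (z + 2)/(z + 3)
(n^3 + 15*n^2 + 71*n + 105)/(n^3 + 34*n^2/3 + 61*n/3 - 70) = 3*(n^2 + 8*n + 15)/(3*n^2 + 13*n - 30)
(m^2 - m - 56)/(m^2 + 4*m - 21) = (m - 8)/(m - 3)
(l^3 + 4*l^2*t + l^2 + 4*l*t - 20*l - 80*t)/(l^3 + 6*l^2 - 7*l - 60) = (l^2 + 4*l*t - 4*l - 16*t)/(l^2 + l - 12)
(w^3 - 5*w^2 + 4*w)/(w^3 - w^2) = (w - 4)/w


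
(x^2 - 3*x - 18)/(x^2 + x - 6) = (x - 6)/(x - 2)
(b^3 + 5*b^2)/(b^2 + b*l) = b*(b + 5)/(b + l)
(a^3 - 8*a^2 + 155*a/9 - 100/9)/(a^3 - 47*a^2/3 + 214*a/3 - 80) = (3*a^2 - 19*a + 20)/(3*(a^2 - 14*a + 48))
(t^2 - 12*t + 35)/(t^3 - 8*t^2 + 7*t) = (t - 5)/(t*(t - 1))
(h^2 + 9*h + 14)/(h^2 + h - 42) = (h + 2)/(h - 6)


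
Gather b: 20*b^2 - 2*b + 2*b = 20*b^2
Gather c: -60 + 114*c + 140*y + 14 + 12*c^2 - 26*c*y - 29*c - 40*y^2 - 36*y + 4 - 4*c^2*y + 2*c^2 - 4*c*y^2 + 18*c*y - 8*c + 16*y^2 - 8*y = c^2*(14 - 4*y) + c*(-4*y^2 - 8*y + 77) - 24*y^2 + 96*y - 42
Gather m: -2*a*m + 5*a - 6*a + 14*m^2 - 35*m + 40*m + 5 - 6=-a + 14*m^2 + m*(5 - 2*a) - 1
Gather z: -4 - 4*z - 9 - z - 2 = -5*z - 15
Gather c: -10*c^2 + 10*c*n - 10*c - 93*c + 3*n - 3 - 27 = -10*c^2 + c*(10*n - 103) + 3*n - 30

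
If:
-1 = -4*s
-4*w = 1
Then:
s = 1/4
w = -1/4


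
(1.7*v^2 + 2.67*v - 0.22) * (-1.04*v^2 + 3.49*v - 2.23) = -1.768*v^4 + 3.1562*v^3 + 5.7561*v^2 - 6.7219*v + 0.4906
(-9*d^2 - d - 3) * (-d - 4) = 9*d^3 + 37*d^2 + 7*d + 12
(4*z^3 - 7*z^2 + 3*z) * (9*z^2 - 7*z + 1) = 36*z^5 - 91*z^4 + 80*z^3 - 28*z^2 + 3*z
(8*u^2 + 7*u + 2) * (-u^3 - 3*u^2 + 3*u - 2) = -8*u^5 - 31*u^4 + u^3 - u^2 - 8*u - 4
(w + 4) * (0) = 0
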